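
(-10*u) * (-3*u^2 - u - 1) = 30*u^3 + 10*u^2 + 10*u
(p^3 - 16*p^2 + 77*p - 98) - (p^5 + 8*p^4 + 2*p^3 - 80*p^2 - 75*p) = -p^5 - 8*p^4 - p^3 + 64*p^2 + 152*p - 98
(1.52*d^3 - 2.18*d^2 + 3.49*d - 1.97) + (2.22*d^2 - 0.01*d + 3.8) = 1.52*d^3 + 0.04*d^2 + 3.48*d + 1.83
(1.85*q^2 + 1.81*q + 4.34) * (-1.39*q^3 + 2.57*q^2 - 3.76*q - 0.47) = -2.5715*q^5 + 2.2386*q^4 - 8.3369*q^3 + 3.4787*q^2 - 17.1691*q - 2.0398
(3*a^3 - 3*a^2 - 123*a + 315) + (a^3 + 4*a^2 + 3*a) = 4*a^3 + a^2 - 120*a + 315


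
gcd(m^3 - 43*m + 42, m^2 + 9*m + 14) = m + 7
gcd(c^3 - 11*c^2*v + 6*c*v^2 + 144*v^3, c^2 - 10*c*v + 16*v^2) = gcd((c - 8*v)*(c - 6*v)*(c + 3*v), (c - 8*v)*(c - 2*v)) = -c + 8*v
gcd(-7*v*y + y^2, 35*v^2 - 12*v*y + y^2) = -7*v + y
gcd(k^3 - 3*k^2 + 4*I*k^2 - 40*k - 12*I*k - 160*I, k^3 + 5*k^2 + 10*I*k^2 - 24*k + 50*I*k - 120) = k^2 + k*(5 + 4*I) + 20*I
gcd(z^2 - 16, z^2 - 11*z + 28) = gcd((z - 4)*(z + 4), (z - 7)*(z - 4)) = z - 4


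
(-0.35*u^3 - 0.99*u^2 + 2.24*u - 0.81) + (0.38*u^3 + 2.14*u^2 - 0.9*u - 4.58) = 0.03*u^3 + 1.15*u^2 + 1.34*u - 5.39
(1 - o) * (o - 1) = -o^2 + 2*o - 1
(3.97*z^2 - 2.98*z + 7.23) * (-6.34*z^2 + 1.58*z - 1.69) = -25.1698*z^4 + 25.1658*z^3 - 57.2559*z^2 + 16.4596*z - 12.2187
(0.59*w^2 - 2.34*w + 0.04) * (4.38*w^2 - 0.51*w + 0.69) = 2.5842*w^4 - 10.5501*w^3 + 1.7757*w^2 - 1.635*w + 0.0276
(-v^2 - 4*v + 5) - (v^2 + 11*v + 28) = -2*v^2 - 15*v - 23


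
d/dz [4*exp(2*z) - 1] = 8*exp(2*z)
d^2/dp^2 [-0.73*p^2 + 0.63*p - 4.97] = -1.46000000000000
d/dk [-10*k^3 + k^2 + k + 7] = -30*k^2 + 2*k + 1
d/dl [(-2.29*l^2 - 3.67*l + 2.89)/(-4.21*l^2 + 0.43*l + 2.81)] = (-16.4354*l^2 + 11.464*l - 11.5554)/(17.7241*l^4 - 3.6206*l^3 - 23.4753*l^2 + 2.4166*l + 7.8961)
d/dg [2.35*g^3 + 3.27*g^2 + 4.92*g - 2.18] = 7.05*g^2 + 6.54*g + 4.92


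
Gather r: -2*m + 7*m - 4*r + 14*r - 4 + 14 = 5*m + 10*r + 10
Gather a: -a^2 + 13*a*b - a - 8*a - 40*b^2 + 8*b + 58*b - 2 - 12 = -a^2 + a*(13*b - 9) - 40*b^2 + 66*b - 14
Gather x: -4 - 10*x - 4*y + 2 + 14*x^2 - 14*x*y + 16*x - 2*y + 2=14*x^2 + x*(6 - 14*y) - 6*y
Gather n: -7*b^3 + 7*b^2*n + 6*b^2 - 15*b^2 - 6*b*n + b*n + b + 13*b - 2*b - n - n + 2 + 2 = -7*b^3 - 9*b^2 + 12*b + n*(7*b^2 - 5*b - 2) + 4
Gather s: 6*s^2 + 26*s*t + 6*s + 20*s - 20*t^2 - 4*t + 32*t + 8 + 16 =6*s^2 + s*(26*t + 26) - 20*t^2 + 28*t + 24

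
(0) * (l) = 0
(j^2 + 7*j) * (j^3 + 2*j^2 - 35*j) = j^5 + 9*j^4 - 21*j^3 - 245*j^2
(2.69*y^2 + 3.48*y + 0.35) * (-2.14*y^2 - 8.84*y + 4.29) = -5.7566*y^4 - 31.2268*y^3 - 19.9721*y^2 + 11.8352*y + 1.5015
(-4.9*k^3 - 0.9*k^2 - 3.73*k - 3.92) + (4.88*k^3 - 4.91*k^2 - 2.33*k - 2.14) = -0.0200000000000005*k^3 - 5.81*k^2 - 6.06*k - 6.06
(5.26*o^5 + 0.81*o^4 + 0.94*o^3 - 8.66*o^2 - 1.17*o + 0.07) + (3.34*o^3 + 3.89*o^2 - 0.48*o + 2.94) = 5.26*o^5 + 0.81*o^4 + 4.28*o^3 - 4.77*o^2 - 1.65*o + 3.01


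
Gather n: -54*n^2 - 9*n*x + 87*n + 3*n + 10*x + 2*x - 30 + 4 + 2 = -54*n^2 + n*(90 - 9*x) + 12*x - 24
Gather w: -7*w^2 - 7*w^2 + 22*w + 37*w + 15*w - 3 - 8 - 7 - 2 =-14*w^2 + 74*w - 20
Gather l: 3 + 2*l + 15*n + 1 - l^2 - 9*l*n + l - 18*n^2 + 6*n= -l^2 + l*(3 - 9*n) - 18*n^2 + 21*n + 4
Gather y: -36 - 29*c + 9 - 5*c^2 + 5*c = -5*c^2 - 24*c - 27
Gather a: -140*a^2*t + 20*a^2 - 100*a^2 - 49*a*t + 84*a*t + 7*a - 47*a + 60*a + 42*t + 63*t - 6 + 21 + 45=a^2*(-140*t - 80) + a*(35*t + 20) + 105*t + 60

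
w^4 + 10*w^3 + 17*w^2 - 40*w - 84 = (w - 2)*(w + 2)*(w + 3)*(w + 7)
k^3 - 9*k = k*(k - 3)*(k + 3)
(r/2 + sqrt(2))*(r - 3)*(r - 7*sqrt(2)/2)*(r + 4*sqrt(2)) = r^4/2 - 3*r^3/2 + 5*sqrt(2)*r^3/4 - 13*r^2 - 15*sqrt(2)*r^2/4 - 28*sqrt(2)*r + 39*r + 84*sqrt(2)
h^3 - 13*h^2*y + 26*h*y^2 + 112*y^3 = (h - 8*y)*(h - 7*y)*(h + 2*y)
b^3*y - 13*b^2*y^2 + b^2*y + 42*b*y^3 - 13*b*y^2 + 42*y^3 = (b - 7*y)*(b - 6*y)*(b*y + y)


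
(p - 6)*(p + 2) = p^2 - 4*p - 12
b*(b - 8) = b^2 - 8*b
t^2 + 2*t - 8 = (t - 2)*(t + 4)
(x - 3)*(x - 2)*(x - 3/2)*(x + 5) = x^4 - 3*x^3/2 - 19*x^2 + 117*x/2 - 45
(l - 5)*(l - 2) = l^2 - 7*l + 10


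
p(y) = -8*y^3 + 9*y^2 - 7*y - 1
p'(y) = -24*y^2 + 18*y - 7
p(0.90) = -5.84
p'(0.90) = -10.24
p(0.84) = -5.27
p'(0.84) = -8.81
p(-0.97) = 21.56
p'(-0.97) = -47.04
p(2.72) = -114.44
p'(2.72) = -135.60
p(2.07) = -47.88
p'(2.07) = -72.58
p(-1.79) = 86.25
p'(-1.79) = -116.12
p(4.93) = -775.35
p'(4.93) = -501.58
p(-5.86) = 1958.92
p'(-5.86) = -936.63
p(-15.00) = 29129.00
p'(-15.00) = -5677.00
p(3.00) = -157.00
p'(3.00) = -169.00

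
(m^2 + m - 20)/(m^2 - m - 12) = (m + 5)/(m + 3)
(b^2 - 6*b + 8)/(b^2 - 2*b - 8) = (b - 2)/(b + 2)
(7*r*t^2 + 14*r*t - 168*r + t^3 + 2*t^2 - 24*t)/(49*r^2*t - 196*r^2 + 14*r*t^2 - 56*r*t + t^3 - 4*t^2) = (t + 6)/(7*r + t)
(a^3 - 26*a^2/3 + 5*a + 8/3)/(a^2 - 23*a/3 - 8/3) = a - 1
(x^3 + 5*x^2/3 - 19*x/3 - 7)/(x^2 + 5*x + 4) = (x^2 + 2*x/3 - 7)/(x + 4)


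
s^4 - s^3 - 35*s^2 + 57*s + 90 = (s - 5)*(s - 3)*(s + 1)*(s + 6)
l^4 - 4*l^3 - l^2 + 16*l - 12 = (l - 3)*(l - 2)*(l - 1)*(l + 2)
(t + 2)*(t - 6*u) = t^2 - 6*t*u + 2*t - 12*u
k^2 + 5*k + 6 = (k + 2)*(k + 3)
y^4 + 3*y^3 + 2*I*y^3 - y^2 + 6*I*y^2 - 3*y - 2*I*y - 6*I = (y - 1)*(y + 1)*(y + 3)*(y + 2*I)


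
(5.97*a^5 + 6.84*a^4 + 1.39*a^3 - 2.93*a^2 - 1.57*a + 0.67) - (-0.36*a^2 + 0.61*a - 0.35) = 5.97*a^5 + 6.84*a^4 + 1.39*a^3 - 2.57*a^2 - 2.18*a + 1.02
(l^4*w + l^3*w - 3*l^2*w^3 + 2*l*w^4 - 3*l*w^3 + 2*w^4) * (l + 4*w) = l^5*w + 4*l^4*w^2 + l^4*w - 3*l^3*w^3 + 4*l^3*w^2 - 10*l^2*w^4 - 3*l^2*w^3 + 8*l*w^5 - 10*l*w^4 + 8*w^5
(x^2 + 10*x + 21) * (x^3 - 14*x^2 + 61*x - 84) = x^5 - 4*x^4 - 58*x^3 + 232*x^2 + 441*x - 1764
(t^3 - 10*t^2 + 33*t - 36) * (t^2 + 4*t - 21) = t^5 - 6*t^4 - 28*t^3 + 306*t^2 - 837*t + 756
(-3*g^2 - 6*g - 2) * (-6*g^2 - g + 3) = 18*g^4 + 39*g^3 + 9*g^2 - 16*g - 6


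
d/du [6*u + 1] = 6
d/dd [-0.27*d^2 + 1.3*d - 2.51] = 1.3 - 0.54*d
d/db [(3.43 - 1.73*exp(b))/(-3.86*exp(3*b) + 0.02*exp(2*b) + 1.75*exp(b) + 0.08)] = (-13.3556*exp(3*b) + 39.754*exp(2*b) - 0.1372*exp(b) - 6.1409)*exp(b)/(14.8996*exp(6*b) - 0.1544*exp(5*b) - 13.5096*exp(4*b) - 0.5476*exp(3*b) + 3.0657*exp(2*b) + 0.28*exp(b) + 0.0064)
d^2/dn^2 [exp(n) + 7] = exp(n)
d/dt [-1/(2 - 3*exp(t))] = -3*exp(t)/(3*exp(t) - 2)^2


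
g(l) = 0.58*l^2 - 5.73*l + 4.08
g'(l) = 1.16*l - 5.73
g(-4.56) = 42.27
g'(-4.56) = -11.02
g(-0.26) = 5.61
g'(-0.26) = -6.03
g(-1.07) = 10.88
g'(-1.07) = -6.97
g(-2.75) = 24.22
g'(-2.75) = -8.92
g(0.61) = 0.80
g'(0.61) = -5.02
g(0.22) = 2.85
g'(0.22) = -5.47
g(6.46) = -8.73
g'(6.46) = 1.76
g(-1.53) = 14.20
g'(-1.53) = -7.50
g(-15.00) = 220.53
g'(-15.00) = -23.13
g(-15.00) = 220.53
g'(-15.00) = -23.13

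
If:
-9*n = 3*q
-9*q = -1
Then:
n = -1/27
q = 1/9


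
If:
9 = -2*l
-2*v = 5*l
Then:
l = -9/2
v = 45/4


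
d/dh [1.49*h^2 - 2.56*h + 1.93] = 2.98*h - 2.56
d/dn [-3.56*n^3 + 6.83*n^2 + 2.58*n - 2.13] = -10.68*n^2 + 13.66*n + 2.58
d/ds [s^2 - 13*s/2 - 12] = 2*s - 13/2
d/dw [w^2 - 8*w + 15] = 2*w - 8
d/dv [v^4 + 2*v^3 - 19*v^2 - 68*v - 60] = 4*v^3 + 6*v^2 - 38*v - 68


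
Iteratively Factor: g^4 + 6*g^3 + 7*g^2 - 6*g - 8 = (g + 2)*(g^3 + 4*g^2 - g - 4) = (g + 2)*(g + 4)*(g^2 - 1) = (g + 1)*(g + 2)*(g + 4)*(g - 1)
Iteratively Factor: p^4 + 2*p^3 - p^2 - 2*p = (p - 1)*(p^3 + 3*p^2 + 2*p) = (p - 1)*(p + 1)*(p^2 + 2*p) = (p - 1)*(p + 1)*(p + 2)*(p)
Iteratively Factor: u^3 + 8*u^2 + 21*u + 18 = (u + 2)*(u^2 + 6*u + 9) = (u + 2)*(u + 3)*(u + 3)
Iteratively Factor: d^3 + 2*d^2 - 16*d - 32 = (d + 4)*(d^2 - 2*d - 8) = (d + 2)*(d + 4)*(d - 4)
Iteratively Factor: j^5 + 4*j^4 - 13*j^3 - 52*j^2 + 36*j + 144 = (j - 2)*(j^4 + 6*j^3 - j^2 - 54*j - 72) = (j - 2)*(j + 4)*(j^3 + 2*j^2 - 9*j - 18) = (j - 2)*(j + 2)*(j + 4)*(j^2 - 9) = (j - 2)*(j + 2)*(j + 3)*(j + 4)*(j - 3)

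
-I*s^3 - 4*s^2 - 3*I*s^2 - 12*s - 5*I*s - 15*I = (s + 3)*(s - 5*I)*(-I*s + 1)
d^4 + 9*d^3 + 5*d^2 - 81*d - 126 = (d - 3)*(d + 2)*(d + 3)*(d + 7)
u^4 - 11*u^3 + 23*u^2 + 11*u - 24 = (u - 8)*(u - 3)*(u - 1)*(u + 1)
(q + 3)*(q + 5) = q^2 + 8*q + 15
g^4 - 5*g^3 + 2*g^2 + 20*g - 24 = (g - 3)*(g - 2)^2*(g + 2)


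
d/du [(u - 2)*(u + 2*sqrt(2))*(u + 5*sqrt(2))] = 3*u^2 - 4*u + 14*sqrt(2)*u - 14*sqrt(2) + 20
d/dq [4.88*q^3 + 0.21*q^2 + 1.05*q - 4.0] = 14.64*q^2 + 0.42*q + 1.05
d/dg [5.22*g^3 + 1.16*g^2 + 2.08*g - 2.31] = 15.66*g^2 + 2.32*g + 2.08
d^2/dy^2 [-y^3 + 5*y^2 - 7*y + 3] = 10 - 6*y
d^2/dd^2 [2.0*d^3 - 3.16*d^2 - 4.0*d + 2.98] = 12.0*d - 6.32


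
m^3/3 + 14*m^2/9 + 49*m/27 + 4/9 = (m/3 + 1)*(m + 1/3)*(m + 4/3)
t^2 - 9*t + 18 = (t - 6)*(t - 3)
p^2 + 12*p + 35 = (p + 5)*(p + 7)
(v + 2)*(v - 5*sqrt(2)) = v^2 - 5*sqrt(2)*v + 2*v - 10*sqrt(2)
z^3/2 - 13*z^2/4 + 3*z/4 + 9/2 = (z/2 + 1/2)*(z - 6)*(z - 3/2)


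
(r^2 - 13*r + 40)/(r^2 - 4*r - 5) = (r - 8)/(r + 1)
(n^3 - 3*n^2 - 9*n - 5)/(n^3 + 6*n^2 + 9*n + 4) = (n - 5)/(n + 4)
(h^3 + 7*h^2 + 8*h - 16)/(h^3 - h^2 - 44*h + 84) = (h^3 + 7*h^2 + 8*h - 16)/(h^3 - h^2 - 44*h + 84)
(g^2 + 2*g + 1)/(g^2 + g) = (g + 1)/g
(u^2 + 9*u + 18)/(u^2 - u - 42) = (u + 3)/(u - 7)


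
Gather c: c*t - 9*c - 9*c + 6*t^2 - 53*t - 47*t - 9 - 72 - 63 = c*(t - 18) + 6*t^2 - 100*t - 144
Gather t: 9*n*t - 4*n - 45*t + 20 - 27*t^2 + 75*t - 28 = -4*n - 27*t^2 + t*(9*n + 30) - 8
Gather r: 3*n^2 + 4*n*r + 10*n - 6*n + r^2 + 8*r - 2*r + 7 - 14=3*n^2 + 4*n + r^2 + r*(4*n + 6) - 7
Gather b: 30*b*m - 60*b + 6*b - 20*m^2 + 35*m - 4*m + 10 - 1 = b*(30*m - 54) - 20*m^2 + 31*m + 9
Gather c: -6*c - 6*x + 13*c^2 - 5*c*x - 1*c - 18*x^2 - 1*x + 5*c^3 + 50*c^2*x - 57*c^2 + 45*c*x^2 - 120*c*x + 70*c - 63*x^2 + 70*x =5*c^3 + c^2*(50*x - 44) + c*(45*x^2 - 125*x + 63) - 81*x^2 + 63*x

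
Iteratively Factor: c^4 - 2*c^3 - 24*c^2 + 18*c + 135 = (c + 3)*(c^3 - 5*c^2 - 9*c + 45) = (c - 3)*(c + 3)*(c^2 - 2*c - 15) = (c - 5)*(c - 3)*(c + 3)*(c + 3)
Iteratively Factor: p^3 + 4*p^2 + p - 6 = (p + 2)*(p^2 + 2*p - 3) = (p + 2)*(p + 3)*(p - 1)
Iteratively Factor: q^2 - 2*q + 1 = (q - 1)*(q - 1)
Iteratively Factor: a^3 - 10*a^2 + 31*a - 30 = (a - 2)*(a^2 - 8*a + 15) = (a - 5)*(a - 2)*(a - 3)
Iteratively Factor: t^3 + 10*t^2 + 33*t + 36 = (t + 3)*(t^2 + 7*t + 12) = (t + 3)*(t + 4)*(t + 3)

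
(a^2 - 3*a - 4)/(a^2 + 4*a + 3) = (a - 4)/(a + 3)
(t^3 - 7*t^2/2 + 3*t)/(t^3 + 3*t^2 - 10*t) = (t - 3/2)/(t + 5)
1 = 1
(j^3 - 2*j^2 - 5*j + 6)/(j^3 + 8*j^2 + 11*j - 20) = (j^2 - j - 6)/(j^2 + 9*j + 20)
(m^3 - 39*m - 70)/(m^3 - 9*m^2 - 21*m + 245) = (m + 2)/(m - 7)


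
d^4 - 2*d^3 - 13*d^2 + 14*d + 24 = (d - 4)*(d - 2)*(d + 1)*(d + 3)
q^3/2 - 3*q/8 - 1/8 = (q/2 + 1/4)*(q - 1)*(q + 1/2)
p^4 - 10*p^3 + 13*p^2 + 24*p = p*(p - 8)*(p - 3)*(p + 1)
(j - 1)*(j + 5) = j^2 + 4*j - 5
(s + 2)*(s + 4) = s^2 + 6*s + 8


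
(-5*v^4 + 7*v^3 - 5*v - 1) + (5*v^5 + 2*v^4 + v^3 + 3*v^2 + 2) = 5*v^5 - 3*v^4 + 8*v^3 + 3*v^2 - 5*v + 1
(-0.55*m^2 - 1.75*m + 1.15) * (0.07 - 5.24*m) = 2.882*m^3 + 9.1315*m^2 - 6.1485*m + 0.0805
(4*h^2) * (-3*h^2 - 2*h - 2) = -12*h^4 - 8*h^3 - 8*h^2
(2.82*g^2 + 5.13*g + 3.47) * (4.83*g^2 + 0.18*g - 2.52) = 13.6206*g^4 + 25.2855*g^3 + 10.5771*g^2 - 12.303*g - 8.7444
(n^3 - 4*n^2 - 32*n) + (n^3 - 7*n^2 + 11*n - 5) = 2*n^3 - 11*n^2 - 21*n - 5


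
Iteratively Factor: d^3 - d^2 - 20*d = (d + 4)*(d^2 - 5*d) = (d - 5)*(d + 4)*(d)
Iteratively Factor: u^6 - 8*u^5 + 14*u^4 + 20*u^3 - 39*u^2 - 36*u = (u + 1)*(u^5 - 9*u^4 + 23*u^3 - 3*u^2 - 36*u) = (u + 1)^2*(u^4 - 10*u^3 + 33*u^2 - 36*u) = u*(u + 1)^2*(u^3 - 10*u^2 + 33*u - 36) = u*(u - 3)*(u + 1)^2*(u^2 - 7*u + 12) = u*(u - 3)^2*(u + 1)^2*(u - 4)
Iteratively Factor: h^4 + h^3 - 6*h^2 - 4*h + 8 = (h + 2)*(h^3 - h^2 - 4*h + 4) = (h - 2)*(h + 2)*(h^2 + h - 2) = (h - 2)*(h - 1)*(h + 2)*(h + 2)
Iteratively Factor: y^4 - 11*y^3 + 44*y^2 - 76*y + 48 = (y - 2)*(y^3 - 9*y^2 + 26*y - 24) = (y - 3)*(y - 2)*(y^2 - 6*y + 8) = (y - 4)*(y - 3)*(y - 2)*(y - 2)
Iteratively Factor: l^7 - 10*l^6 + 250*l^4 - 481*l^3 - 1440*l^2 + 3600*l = (l + 4)*(l^6 - 14*l^5 + 56*l^4 + 26*l^3 - 585*l^2 + 900*l) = (l - 4)*(l + 4)*(l^5 - 10*l^4 + 16*l^3 + 90*l^2 - 225*l) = (l - 4)*(l - 3)*(l + 4)*(l^4 - 7*l^3 - 5*l^2 + 75*l) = (l - 5)*(l - 4)*(l - 3)*(l + 4)*(l^3 - 2*l^2 - 15*l) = (l - 5)^2*(l - 4)*(l - 3)*(l + 4)*(l^2 + 3*l) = l*(l - 5)^2*(l - 4)*(l - 3)*(l + 4)*(l + 3)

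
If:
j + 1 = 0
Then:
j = -1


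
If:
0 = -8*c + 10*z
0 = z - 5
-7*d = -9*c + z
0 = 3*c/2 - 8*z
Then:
No Solution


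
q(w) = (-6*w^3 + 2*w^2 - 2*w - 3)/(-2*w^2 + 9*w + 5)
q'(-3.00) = 2.00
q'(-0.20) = 1.36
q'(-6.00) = 2.47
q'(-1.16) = 1.45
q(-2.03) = -2.77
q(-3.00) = -4.58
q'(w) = (4*w - 9)*(-6*w^3 + 2*w^2 - 2*w - 3)/(-2*w^2 + 9*w + 5)^2 + (-18*w^2 + 4*w - 2)/(-2*w^2 + 9*w + 5)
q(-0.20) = -0.79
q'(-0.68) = 3.10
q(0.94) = -0.69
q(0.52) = -0.48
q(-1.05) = -1.24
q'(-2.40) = 1.84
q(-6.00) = -11.38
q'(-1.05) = 1.45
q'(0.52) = -0.16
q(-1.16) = -1.40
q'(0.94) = -0.90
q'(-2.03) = 1.72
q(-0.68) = -0.57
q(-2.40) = -3.42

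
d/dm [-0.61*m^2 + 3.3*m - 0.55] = 3.3 - 1.22*m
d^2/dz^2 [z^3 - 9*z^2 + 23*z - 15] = 6*z - 18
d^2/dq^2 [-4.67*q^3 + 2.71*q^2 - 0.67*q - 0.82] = 5.42 - 28.02*q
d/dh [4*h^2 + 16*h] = 8*h + 16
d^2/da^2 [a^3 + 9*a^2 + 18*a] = 6*a + 18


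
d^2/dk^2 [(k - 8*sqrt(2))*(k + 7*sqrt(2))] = 2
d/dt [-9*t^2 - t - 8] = -18*t - 1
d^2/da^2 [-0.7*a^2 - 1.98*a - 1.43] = -1.40000000000000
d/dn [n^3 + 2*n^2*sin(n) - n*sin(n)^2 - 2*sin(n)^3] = 2*n^2*cos(n) + 3*n^2 + 4*n*sin(n) - n*sin(2*n) - 6*sin(n)^2*cos(n) - sin(n)^2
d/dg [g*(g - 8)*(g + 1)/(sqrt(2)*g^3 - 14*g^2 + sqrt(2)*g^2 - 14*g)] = (-7 + 4*sqrt(2))/(g^2 - 14*sqrt(2)*g + 98)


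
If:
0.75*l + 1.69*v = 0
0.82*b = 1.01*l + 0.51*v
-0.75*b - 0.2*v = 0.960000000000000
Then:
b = -1.46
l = -1.53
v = 0.68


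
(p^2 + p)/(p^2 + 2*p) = (p + 1)/(p + 2)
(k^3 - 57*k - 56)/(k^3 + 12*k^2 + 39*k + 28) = (k - 8)/(k + 4)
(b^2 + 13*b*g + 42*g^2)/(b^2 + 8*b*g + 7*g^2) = (b + 6*g)/(b + g)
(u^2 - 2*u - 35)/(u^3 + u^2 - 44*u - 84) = (u + 5)/(u^2 + 8*u + 12)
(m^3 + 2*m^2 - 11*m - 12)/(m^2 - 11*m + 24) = (m^2 + 5*m + 4)/(m - 8)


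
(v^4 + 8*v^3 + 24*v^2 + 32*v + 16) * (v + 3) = v^5 + 11*v^4 + 48*v^3 + 104*v^2 + 112*v + 48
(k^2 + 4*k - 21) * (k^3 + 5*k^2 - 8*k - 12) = k^5 + 9*k^4 - 9*k^3 - 149*k^2 + 120*k + 252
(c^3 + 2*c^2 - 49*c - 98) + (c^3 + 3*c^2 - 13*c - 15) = 2*c^3 + 5*c^2 - 62*c - 113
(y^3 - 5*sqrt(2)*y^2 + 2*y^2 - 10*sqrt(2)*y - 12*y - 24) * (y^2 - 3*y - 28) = y^5 - 5*sqrt(2)*y^4 - y^4 - 46*y^3 + 5*sqrt(2)*y^3 - 44*y^2 + 170*sqrt(2)*y^2 + 280*sqrt(2)*y + 408*y + 672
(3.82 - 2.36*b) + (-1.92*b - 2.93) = 0.89 - 4.28*b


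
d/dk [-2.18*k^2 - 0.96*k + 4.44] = -4.36*k - 0.96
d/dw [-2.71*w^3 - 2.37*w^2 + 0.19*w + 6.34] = -8.13*w^2 - 4.74*w + 0.19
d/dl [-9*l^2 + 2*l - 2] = 2 - 18*l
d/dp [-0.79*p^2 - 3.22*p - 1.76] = -1.58*p - 3.22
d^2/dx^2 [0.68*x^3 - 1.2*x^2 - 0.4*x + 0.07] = 4.08*x - 2.4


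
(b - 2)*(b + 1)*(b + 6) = b^3 + 5*b^2 - 8*b - 12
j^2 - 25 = (j - 5)*(j + 5)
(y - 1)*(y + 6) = y^2 + 5*y - 6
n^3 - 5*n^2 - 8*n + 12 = (n - 6)*(n - 1)*(n + 2)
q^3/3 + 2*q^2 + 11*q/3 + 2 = (q/3 + 1/3)*(q + 2)*(q + 3)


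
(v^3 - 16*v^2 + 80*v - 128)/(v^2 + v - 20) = (v^2 - 12*v + 32)/(v + 5)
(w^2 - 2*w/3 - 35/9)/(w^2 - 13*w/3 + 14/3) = (w + 5/3)/(w - 2)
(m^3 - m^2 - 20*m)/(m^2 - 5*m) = m + 4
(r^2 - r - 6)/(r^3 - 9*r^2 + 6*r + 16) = (r^2 - r - 6)/(r^3 - 9*r^2 + 6*r + 16)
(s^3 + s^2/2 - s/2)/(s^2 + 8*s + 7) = s*(2*s - 1)/(2*(s + 7))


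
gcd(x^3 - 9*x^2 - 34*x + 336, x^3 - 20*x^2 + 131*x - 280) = x^2 - 15*x + 56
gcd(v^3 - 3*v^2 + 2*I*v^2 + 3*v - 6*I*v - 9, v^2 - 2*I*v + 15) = v + 3*I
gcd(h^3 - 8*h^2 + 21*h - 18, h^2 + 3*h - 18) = h - 3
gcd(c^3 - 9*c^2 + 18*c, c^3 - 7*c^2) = c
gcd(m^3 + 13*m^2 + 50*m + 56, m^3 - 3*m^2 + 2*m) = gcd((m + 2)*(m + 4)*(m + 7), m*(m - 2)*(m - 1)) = 1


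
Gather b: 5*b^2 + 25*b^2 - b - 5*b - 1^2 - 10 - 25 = 30*b^2 - 6*b - 36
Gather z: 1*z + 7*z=8*z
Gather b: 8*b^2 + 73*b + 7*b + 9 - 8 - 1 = 8*b^2 + 80*b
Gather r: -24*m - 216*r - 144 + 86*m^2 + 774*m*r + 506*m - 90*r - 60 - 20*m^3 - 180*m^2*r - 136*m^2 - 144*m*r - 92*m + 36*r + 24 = -20*m^3 - 50*m^2 + 390*m + r*(-180*m^2 + 630*m - 270) - 180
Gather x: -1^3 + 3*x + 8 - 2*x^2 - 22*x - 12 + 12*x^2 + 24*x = 10*x^2 + 5*x - 5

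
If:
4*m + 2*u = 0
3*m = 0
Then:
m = 0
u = 0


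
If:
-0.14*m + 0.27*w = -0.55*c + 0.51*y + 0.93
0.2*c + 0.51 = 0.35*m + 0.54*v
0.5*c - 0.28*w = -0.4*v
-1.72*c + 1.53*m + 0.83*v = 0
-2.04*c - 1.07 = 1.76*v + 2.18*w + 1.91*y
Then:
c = -1.30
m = -2.64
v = 2.17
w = 0.79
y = -2.08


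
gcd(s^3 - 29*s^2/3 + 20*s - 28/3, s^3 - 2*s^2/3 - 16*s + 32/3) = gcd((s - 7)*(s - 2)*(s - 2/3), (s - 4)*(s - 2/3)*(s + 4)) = s - 2/3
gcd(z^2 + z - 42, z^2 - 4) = 1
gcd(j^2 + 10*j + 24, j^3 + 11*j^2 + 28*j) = j + 4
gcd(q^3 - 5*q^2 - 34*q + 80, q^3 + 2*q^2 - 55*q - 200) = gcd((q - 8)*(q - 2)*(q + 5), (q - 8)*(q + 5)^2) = q^2 - 3*q - 40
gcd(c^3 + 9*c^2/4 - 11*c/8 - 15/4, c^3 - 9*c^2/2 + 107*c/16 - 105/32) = c - 5/4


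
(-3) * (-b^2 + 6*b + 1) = 3*b^2 - 18*b - 3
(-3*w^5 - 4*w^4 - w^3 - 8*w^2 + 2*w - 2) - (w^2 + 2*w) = -3*w^5 - 4*w^4 - w^3 - 9*w^2 - 2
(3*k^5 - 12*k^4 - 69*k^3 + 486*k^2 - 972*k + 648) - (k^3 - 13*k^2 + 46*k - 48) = 3*k^5 - 12*k^4 - 70*k^3 + 499*k^2 - 1018*k + 696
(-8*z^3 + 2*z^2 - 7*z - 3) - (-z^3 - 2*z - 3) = -7*z^3 + 2*z^2 - 5*z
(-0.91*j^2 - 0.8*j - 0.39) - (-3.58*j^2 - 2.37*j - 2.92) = 2.67*j^2 + 1.57*j + 2.53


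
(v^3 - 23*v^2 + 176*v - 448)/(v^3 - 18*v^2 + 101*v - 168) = (v - 8)/(v - 3)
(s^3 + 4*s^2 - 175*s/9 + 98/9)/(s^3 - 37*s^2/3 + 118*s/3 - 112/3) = (3*s^2 + 19*s - 14)/(3*(s^2 - 10*s + 16))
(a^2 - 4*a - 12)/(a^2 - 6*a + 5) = (a^2 - 4*a - 12)/(a^2 - 6*a + 5)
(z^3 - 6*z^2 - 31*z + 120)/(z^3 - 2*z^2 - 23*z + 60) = (z - 8)/(z - 4)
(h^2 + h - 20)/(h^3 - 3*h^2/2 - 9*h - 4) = 2*(h + 5)/(2*h^2 + 5*h + 2)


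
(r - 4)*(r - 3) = r^2 - 7*r + 12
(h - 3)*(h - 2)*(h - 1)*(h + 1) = h^4 - 5*h^3 + 5*h^2 + 5*h - 6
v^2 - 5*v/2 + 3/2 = (v - 3/2)*(v - 1)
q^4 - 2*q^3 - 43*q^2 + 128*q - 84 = (q - 6)*(q - 2)*(q - 1)*(q + 7)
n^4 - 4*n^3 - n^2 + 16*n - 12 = (n - 3)*(n - 2)*(n - 1)*(n + 2)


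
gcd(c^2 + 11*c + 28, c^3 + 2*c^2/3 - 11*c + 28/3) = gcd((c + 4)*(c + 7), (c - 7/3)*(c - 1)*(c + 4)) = c + 4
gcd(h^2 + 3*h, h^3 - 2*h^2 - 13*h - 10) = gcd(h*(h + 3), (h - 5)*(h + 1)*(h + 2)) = 1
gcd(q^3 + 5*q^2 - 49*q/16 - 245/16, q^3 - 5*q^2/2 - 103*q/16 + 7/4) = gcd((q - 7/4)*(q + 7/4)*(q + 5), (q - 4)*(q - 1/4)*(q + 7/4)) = q + 7/4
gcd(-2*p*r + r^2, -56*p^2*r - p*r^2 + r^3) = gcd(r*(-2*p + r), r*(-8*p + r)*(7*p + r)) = r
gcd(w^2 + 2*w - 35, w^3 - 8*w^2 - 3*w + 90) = w - 5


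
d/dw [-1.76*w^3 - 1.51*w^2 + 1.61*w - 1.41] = -5.28*w^2 - 3.02*w + 1.61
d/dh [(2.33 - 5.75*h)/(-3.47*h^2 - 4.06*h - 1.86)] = (-19.9525*h^2 + 16.1702*h + 20.1548)/(12.0409*h^4 + 28.1764*h^3 + 29.392*h^2 + 15.1032*h + 3.4596)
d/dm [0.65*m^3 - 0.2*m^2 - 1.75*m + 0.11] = 1.95*m^2 - 0.4*m - 1.75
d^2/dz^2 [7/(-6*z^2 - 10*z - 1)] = 28*(18*z^2 + 30*z - 2*(6*z + 5)^2 + 3)/(6*z^2 + 10*z + 1)^3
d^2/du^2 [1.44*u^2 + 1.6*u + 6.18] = 2.88000000000000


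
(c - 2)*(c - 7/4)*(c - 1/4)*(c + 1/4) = c^4 - 15*c^3/4 + 55*c^2/16 + 15*c/64 - 7/32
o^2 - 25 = (o - 5)*(o + 5)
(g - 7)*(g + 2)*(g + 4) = g^3 - g^2 - 34*g - 56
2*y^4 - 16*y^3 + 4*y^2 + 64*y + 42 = (y - 7)*(y - 3)*(sqrt(2)*y + sqrt(2))^2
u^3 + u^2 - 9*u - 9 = (u - 3)*(u + 1)*(u + 3)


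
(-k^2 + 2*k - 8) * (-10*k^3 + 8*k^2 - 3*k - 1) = 10*k^5 - 28*k^4 + 99*k^3 - 69*k^2 + 22*k + 8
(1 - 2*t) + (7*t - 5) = 5*t - 4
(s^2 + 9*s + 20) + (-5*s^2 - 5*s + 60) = -4*s^2 + 4*s + 80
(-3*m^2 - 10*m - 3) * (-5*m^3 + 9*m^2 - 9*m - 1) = 15*m^5 + 23*m^4 - 48*m^3 + 66*m^2 + 37*m + 3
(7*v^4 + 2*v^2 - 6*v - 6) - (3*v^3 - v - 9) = 7*v^4 - 3*v^3 + 2*v^2 - 5*v + 3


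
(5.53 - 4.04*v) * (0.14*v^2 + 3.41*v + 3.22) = -0.5656*v^3 - 13.0022*v^2 + 5.8485*v + 17.8066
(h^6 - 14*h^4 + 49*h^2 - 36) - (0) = h^6 - 14*h^4 + 49*h^2 - 36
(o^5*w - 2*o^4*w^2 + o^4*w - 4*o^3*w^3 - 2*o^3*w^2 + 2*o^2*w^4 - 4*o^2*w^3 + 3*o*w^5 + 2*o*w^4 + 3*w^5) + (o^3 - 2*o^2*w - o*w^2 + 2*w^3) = o^5*w - 2*o^4*w^2 + o^4*w - 4*o^3*w^3 - 2*o^3*w^2 + o^3 + 2*o^2*w^4 - 4*o^2*w^3 - 2*o^2*w + 3*o*w^5 + 2*o*w^4 - o*w^2 + 3*w^5 + 2*w^3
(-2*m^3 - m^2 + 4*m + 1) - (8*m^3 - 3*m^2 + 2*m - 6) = -10*m^3 + 2*m^2 + 2*m + 7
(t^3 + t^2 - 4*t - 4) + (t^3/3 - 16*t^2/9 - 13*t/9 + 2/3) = 4*t^3/3 - 7*t^2/9 - 49*t/9 - 10/3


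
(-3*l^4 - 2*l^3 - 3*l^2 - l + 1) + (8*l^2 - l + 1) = -3*l^4 - 2*l^3 + 5*l^2 - 2*l + 2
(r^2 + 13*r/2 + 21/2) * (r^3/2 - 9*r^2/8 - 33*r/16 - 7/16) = r^5/2 + 17*r^4/8 - 33*r^3/8 - 821*r^2/32 - 49*r/2 - 147/32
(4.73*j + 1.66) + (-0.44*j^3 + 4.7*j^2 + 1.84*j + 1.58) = -0.44*j^3 + 4.7*j^2 + 6.57*j + 3.24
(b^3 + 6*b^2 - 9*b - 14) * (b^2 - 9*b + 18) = b^5 - 3*b^4 - 45*b^3 + 175*b^2 - 36*b - 252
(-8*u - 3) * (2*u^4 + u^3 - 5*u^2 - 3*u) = -16*u^5 - 14*u^4 + 37*u^3 + 39*u^2 + 9*u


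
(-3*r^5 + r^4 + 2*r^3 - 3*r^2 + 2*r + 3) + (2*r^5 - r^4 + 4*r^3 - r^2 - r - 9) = -r^5 + 6*r^3 - 4*r^2 + r - 6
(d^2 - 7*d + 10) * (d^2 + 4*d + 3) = d^4 - 3*d^3 - 15*d^2 + 19*d + 30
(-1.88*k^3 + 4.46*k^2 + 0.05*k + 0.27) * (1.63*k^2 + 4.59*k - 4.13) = -3.0644*k^5 - 1.3594*k^4 + 28.3173*k^3 - 17.7502*k^2 + 1.0328*k - 1.1151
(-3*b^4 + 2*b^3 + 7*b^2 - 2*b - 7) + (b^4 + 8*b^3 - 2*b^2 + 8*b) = -2*b^4 + 10*b^3 + 5*b^2 + 6*b - 7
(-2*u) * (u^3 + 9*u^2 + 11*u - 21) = -2*u^4 - 18*u^3 - 22*u^2 + 42*u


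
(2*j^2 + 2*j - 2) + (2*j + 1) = 2*j^2 + 4*j - 1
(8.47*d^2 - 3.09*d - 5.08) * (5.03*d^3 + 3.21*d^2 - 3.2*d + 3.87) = 42.6041*d^5 + 11.646*d^4 - 62.5753*d^3 + 26.3601*d^2 + 4.2977*d - 19.6596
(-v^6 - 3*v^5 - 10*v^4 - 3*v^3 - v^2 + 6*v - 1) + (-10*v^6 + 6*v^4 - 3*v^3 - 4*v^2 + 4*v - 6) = -11*v^6 - 3*v^5 - 4*v^4 - 6*v^3 - 5*v^2 + 10*v - 7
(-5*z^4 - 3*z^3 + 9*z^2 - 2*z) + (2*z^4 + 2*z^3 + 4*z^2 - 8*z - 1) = -3*z^4 - z^3 + 13*z^2 - 10*z - 1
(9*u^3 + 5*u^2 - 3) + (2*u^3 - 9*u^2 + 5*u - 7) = 11*u^3 - 4*u^2 + 5*u - 10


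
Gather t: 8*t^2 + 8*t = 8*t^2 + 8*t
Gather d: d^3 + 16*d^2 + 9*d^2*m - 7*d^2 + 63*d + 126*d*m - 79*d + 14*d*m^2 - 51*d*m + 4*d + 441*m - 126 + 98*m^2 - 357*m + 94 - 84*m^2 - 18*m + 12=d^3 + d^2*(9*m + 9) + d*(14*m^2 + 75*m - 12) + 14*m^2 + 66*m - 20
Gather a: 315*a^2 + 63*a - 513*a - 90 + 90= 315*a^2 - 450*a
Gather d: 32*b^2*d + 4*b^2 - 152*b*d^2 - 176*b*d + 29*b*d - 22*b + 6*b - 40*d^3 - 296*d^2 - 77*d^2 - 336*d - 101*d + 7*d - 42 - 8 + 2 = 4*b^2 - 16*b - 40*d^3 + d^2*(-152*b - 373) + d*(32*b^2 - 147*b - 430) - 48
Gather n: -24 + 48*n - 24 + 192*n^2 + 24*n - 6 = 192*n^2 + 72*n - 54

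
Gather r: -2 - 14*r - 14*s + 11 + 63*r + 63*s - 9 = 49*r + 49*s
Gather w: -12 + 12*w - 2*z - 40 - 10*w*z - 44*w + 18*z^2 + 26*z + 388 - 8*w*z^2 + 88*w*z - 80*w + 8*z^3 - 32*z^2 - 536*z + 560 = w*(-8*z^2 + 78*z - 112) + 8*z^3 - 14*z^2 - 512*z + 896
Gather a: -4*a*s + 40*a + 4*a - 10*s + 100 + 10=a*(44 - 4*s) - 10*s + 110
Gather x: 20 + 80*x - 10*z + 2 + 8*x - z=88*x - 11*z + 22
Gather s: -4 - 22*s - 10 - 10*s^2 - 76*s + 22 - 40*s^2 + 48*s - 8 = -50*s^2 - 50*s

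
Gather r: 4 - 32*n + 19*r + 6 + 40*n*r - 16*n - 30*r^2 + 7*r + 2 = -48*n - 30*r^2 + r*(40*n + 26) + 12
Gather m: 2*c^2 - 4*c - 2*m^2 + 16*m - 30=2*c^2 - 4*c - 2*m^2 + 16*m - 30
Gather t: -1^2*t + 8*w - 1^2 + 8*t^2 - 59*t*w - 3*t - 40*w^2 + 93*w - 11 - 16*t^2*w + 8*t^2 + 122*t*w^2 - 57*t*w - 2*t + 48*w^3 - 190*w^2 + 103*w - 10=t^2*(16 - 16*w) + t*(122*w^2 - 116*w - 6) + 48*w^3 - 230*w^2 + 204*w - 22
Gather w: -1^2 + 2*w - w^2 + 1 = -w^2 + 2*w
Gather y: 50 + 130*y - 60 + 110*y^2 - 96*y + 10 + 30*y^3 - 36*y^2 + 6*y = 30*y^3 + 74*y^2 + 40*y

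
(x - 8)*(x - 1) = x^2 - 9*x + 8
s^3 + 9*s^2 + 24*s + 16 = (s + 1)*(s + 4)^2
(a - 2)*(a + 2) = a^2 - 4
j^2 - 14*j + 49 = (j - 7)^2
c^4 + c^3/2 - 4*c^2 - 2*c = c*(c - 2)*(c + 1/2)*(c + 2)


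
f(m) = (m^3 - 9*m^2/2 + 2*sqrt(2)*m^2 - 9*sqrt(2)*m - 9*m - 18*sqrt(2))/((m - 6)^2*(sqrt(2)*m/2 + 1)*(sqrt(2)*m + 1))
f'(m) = (3*m^2 - 9*m + 4*sqrt(2)*m - 9*sqrt(2) - 9)/((m - 6)^2*(sqrt(2)*m/2 + 1)*(sqrt(2)*m + 1)) - sqrt(2)*(m^3 - 9*m^2/2 + 2*sqrt(2)*m^2 - 9*sqrt(2)*m - 9*m - 18*sqrt(2))/((m - 6)^2*(sqrt(2)*m/2 + 1)*(sqrt(2)*m + 1)^2) - sqrt(2)*(m^3 - 9*m^2/2 + 2*sqrt(2)*m^2 - 9*sqrt(2)*m - 9*m - 18*sqrt(2))/(2*(m - 6)^2*(sqrt(2)*m/2 + 1)^2*(sqrt(2)*m + 1)) - 2*(m^3 - 9*m^2/2 + 2*sqrt(2)*m^2 - 9*sqrt(2)*m - 9*m - 18*sqrt(2))/((m - 6)^3*(sqrt(2)*m/2 + 1)*(sqrt(2)*m + 1))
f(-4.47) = -0.04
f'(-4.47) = 0.01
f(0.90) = -0.47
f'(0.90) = 0.08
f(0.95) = -0.47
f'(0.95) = 0.07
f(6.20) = 6.61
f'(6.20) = -33.28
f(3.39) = -0.59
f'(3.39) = -0.18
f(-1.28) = 0.61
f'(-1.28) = -0.23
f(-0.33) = -1.13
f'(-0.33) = 2.44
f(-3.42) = -0.02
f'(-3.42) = 0.03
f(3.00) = -0.53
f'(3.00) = -0.12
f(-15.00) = -0.04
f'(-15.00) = 0.00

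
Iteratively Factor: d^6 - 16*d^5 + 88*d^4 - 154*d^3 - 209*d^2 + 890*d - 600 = (d - 3)*(d^5 - 13*d^4 + 49*d^3 - 7*d^2 - 230*d + 200) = (d - 5)*(d - 3)*(d^4 - 8*d^3 + 9*d^2 + 38*d - 40) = (d - 5)*(d - 3)*(d + 2)*(d^3 - 10*d^2 + 29*d - 20) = (d - 5)*(d - 3)*(d - 1)*(d + 2)*(d^2 - 9*d + 20) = (d - 5)*(d - 4)*(d - 3)*(d - 1)*(d + 2)*(d - 5)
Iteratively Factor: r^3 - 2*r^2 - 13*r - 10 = (r + 2)*(r^2 - 4*r - 5) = (r + 1)*(r + 2)*(r - 5)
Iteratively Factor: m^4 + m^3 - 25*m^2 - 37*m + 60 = (m - 1)*(m^3 + 2*m^2 - 23*m - 60) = (m - 1)*(m + 4)*(m^2 - 2*m - 15) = (m - 1)*(m + 3)*(m + 4)*(m - 5)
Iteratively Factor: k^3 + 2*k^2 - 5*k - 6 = (k + 1)*(k^2 + k - 6) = (k - 2)*(k + 1)*(k + 3)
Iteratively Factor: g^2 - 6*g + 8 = (g - 2)*(g - 4)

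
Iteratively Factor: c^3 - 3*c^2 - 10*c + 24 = (c - 4)*(c^2 + c - 6) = (c - 4)*(c + 3)*(c - 2)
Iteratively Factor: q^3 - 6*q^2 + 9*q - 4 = (q - 4)*(q^2 - 2*q + 1) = (q - 4)*(q - 1)*(q - 1)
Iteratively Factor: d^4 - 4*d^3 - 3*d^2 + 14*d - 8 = (d - 1)*(d^3 - 3*d^2 - 6*d + 8) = (d - 1)*(d + 2)*(d^2 - 5*d + 4) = (d - 1)^2*(d + 2)*(d - 4)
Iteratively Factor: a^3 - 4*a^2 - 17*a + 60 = (a + 4)*(a^2 - 8*a + 15) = (a - 5)*(a + 4)*(a - 3)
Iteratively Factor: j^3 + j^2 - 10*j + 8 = (j + 4)*(j^2 - 3*j + 2) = (j - 1)*(j + 4)*(j - 2)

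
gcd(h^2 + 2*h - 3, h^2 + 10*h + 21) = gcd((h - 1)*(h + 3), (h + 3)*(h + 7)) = h + 3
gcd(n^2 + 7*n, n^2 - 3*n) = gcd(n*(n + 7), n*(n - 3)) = n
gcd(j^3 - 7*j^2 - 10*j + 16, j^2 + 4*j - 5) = j - 1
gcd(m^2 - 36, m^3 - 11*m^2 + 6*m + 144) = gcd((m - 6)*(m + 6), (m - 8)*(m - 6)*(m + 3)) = m - 6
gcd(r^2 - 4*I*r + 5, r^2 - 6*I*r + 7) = r + I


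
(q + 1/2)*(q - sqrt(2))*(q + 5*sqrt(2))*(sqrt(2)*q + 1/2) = sqrt(2)*q^4 + sqrt(2)*q^3/2 + 17*q^3/2 - 8*sqrt(2)*q^2 + 17*q^2/4 - 4*sqrt(2)*q - 5*q - 5/2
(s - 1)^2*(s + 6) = s^3 + 4*s^2 - 11*s + 6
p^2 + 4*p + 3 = (p + 1)*(p + 3)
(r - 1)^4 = r^4 - 4*r^3 + 6*r^2 - 4*r + 1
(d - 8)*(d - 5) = d^2 - 13*d + 40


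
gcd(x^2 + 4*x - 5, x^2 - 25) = x + 5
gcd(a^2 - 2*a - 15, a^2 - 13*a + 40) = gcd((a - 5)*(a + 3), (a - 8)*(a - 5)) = a - 5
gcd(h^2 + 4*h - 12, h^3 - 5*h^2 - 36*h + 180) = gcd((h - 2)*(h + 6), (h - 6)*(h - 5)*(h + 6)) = h + 6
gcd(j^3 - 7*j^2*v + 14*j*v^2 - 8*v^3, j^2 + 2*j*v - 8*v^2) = -j + 2*v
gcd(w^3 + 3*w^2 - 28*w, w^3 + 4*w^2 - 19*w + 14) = w + 7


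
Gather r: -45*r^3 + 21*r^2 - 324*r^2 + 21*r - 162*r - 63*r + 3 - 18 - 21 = -45*r^3 - 303*r^2 - 204*r - 36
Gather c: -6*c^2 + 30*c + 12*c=-6*c^2 + 42*c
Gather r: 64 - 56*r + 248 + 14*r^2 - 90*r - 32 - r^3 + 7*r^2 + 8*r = -r^3 + 21*r^2 - 138*r + 280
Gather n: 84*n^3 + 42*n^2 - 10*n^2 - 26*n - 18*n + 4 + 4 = 84*n^3 + 32*n^2 - 44*n + 8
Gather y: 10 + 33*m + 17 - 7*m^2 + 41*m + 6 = -7*m^2 + 74*m + 33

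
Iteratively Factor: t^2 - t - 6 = (t + 2)*(t - 3)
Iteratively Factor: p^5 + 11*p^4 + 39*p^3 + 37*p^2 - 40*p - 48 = (p + 1)*(p^4 + 10*p^3 + 29*p^2 + 8*p - 48) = (p + 1)*(p + 3)*(p^3 + 7*p^2 + 8*p - 16) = (p + 1)*(p + 3)*(p + 4)*(p^2 + 3*p - 4) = (p + 1)*(p + 3)*(p + 4)^2*(p - 1)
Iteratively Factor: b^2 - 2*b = (b)*(b - 2)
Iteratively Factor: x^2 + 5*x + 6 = (x + 3)*(x + 2)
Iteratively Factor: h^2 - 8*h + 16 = (h - 4)*(h - 4)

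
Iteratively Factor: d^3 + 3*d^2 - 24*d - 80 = (d + 4)*(d^2 - d - 20) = (d - 5)*(d + 4)*(d + 4)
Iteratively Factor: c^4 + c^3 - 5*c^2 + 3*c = (c + 3)*(c^3 - 2*c^2 + c) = c*(c + 3)*(c^2 - 2*c + 1) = c*(c - 1)*(c + 3)*(c - 1)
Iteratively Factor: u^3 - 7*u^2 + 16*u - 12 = (u - 2)*(u^2 - 5*u + 6) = (u - 2)^2*(u - 3)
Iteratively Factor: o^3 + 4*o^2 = (o)*(o^2 + 4*o) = o*(o + 4)*(o)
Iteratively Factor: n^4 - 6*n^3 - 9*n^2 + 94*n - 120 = (n + 4)*(n^3 - 10*n^2 + 31*n - 30) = (n - 5)*(n + 4)*(n^2 - 5*n + 6) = (n - 5)*(n - 3)*(n + 4)*(n - 2)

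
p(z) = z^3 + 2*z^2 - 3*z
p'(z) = 3*z^2 + 4*z - 3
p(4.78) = 140.57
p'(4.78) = 84.67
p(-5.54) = -92.03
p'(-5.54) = 66.91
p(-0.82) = 3.25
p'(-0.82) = -4.26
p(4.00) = 84.00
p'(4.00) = 61.00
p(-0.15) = 0.49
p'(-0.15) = -3.53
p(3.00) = 36.00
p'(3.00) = 36.00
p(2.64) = 24.42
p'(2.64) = 28.47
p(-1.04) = 4.16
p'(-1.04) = -3.92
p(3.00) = 36.00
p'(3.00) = 36.00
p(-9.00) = -540.00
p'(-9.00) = 204.00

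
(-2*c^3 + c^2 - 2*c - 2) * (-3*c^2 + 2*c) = 6*c^5 - 7*c^4 + 8*c^3 + 2*c^2 - 4*c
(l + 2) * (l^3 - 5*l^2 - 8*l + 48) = l^4 - 3*l^3 - 18*l^2 + 32*l + 96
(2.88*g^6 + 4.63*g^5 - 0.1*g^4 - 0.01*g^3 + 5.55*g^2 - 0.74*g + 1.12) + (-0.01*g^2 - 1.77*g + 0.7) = 2.88*g^6 + 4.63*g^5 - 0.1*g^4 - 0.01*g^3 + 5.54*g^2 - 2.51*g + 1.82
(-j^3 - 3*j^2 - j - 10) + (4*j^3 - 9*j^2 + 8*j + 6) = 3*j^3 - 12*j^2 + 7*j - 4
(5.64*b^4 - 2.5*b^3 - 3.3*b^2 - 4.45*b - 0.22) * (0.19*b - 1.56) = 1.0716*b^5 - 9.2734*b^4 + 3.273*b^3 + 4.3025*b^2 + 6.9002*b + 0.3432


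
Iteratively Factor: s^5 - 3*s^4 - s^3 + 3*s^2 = (s - 3)*(s^4 - s^2) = s*(s - 3)*(s^3 - s) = s*(s - 3)*(s - 1)*(s^2 + s) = s*(s - 3)*(s - 1)*(s + 1)*(s)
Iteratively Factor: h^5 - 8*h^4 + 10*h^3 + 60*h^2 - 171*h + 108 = (h - 3)*(h^4 - 5*h^3 - 5*h^2 + 45*h - 36) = (h - 4)*(h - 3)*(h^3 - h^2 - 9*h + 9) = (h - 4)*(h - 3)^2*(h^2 + 2*h - 3) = (h - 4)*(h - 3)^2*(h - 1)*(h + 3)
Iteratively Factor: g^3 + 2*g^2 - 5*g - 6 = (g + 3)*(g^2 - g - 2) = (g + 1)*(g + 3)*(g - 2)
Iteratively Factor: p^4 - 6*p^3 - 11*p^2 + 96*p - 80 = (p - 5)*(p^3 - p^2 - 16*p + 16) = (p - 5)*(p - 4)*(p^2 + 3*p - 4) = (p - 5)*(p - 4)*(p - 1)*(p + 4)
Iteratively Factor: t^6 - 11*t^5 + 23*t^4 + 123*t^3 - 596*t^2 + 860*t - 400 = (t - 2)*(t^5 - 9*t^4 + 5*t^3 + 133*t^2 - 330*t + 200) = (t - 5)*(t - 2)*(t^4 - 4*t^3 - 15*t^2 + 58*t - 40) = (t - 5)^2*(t - 2)*(t^3 + t^2 - 10*t + 8) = (t - 5)^2*(t - 2)*(t - 1)*(t^2 + 2*t - 8) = (t - 5)^2*(t - 2)^2*(t - 1)*(t + 4)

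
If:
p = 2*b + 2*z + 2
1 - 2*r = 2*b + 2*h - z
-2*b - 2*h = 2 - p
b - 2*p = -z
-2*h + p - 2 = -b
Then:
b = 0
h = -4/3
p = -2/3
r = 7/6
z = -4/3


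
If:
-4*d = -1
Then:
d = 1/4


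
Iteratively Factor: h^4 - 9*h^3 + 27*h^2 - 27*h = (h)*(h^3 - 9*h^2 + 27*h - 27) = h*(h - 3)*(h^2 - 6*h + 9) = h*(h - 3)^2*(h - 3)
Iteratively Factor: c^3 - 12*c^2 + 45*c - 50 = (c - 5)*(c^2 - 7*c + 10) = (c - 5)^2*(c - 2)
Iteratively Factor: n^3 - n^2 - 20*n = (n)*(n^2 - n - 20) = n*(n - 5)*(n + 4)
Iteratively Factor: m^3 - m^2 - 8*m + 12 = (m - 2)*(m^2 + m - 6) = (m - 2)^2*(m + 3)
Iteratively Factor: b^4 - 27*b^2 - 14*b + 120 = (b + 4)*(b^3 - 4*b^2 - 11*b + 30) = (b - 2)*(b + 4)*(b^2 - 2*b - 15) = (b - 5)*(b - 2)*(b + 4)*(b + 3)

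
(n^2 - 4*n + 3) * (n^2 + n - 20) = n^4 - 3*n^3 - 21*n^2 + 83*n - 60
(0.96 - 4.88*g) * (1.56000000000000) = 1.4976 - 7.6128*g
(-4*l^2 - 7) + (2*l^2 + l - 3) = -2*l^2 + l - 10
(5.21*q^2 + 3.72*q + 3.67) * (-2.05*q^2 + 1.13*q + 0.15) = -10.6805*q^4 - 1.7387*q^3 - 2.5384*q^2 + 4.7051*q + 0.5505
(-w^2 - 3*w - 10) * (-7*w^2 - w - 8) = 7*w^4 + 22*w^3 + 81*w^2 + 34*w + 80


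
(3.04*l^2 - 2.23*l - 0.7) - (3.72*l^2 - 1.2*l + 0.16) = -0.68*l^2 - 1.03*l - 0.86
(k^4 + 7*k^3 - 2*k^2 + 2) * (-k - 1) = -k^5 - 8*k^4 - 5*k^3 + 2*k^2 - 2*k - 2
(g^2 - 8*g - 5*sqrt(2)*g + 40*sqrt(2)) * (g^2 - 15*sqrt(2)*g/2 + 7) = g^4 - 25*sqrt(2)*g^3/2 - 8*g^3 + 82*g^2 + 100*sqrt(2)*g^2 - 656*g - 35*sqrt(2)*g + 280*sqrt(2)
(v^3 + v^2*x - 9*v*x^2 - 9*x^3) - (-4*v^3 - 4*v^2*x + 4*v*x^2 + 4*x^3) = 5*v^3 + 5*v^2*x - 13*v*x^2 - 13*x^3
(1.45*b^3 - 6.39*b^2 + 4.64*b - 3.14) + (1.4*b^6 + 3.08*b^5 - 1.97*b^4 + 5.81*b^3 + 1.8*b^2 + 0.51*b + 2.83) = 1.4*b^6 + 3.08*b^5 - 1.97*b^4 + 7.26*b^3 - 4.59*b^2 + 5.15*b - 0.31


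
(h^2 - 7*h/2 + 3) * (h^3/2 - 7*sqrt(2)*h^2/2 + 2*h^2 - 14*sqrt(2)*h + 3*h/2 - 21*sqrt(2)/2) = h^5/2 - 7*sqrt(2)*h^4/2 + h^4/4 - 4*h^3 - 7*sqrt(2)*h^3/4 + 3*h^2/4 + 28*sqrt(2)*h^2 - 21*sqrt(2)*h/4 + 9*h/2 - 63*sqrt(2)/2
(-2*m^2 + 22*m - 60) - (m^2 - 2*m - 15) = -3*m^2 + 24*m - 45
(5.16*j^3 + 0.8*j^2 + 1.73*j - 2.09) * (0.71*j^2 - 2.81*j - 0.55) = 3.6636*j^5 - 13.9316*j^4 - 3.8577*j^3 - 6.7852*j^2 + 4.9214*j + 1.1495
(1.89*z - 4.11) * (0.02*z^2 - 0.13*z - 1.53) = 0.0378*z^3 - 0.3279*z^2 - 2.3574*z + 6.2883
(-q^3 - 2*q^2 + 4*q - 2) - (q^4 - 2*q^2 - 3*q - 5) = -q^4 - q^3 + 7*q + 3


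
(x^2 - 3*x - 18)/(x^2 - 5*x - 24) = (x - 6)/(x - 8)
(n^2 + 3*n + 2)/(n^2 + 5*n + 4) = (n + 2)/(n + 4)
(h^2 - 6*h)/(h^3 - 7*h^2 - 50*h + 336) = h/(h^2 - h - 56)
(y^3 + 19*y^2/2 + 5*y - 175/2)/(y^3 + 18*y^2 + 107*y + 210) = (y - 5/2)/(y + 6)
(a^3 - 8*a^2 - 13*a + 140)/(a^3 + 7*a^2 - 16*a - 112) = (a^2 - 12*a + 35)/(a^2 + 3*a - 28)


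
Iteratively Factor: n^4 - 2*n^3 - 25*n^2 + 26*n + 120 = (n + 4)*(n^3 - 6*n^2 - n + 30) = (n - 3)*(n + 4)*(n^2 - 3*n - 10) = (n - 5)*(n - 3)*(n + 4)*(n + 2)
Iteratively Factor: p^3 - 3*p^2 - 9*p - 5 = (p + 1)*(p^2 - 4*p - 5) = (p - 5)*(p + 1)*(p + 1)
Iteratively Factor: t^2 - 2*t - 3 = (t - 3)*(t + 1)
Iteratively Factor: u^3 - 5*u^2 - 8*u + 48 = (u - 4)*(u^2 - u - 12) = (u - 4)*(u + 3)*(u - 4)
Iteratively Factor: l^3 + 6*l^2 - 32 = (l - 2)*(l^2 + 8*l + 16) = (l - 2)*(l + 4)*(l + 4)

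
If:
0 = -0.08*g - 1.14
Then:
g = -14.25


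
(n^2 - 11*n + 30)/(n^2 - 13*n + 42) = (n - 5)/(n - 7)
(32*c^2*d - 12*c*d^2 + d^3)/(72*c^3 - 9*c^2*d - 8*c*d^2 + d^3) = d*(4*c - d)/(9*c^2 - d^2)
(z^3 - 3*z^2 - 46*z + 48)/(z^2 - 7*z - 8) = (z^2 + 5*z - 6)/(z + 1)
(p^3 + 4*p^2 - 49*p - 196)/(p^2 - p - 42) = (p^2 + 11*p + 28)/(p + 6)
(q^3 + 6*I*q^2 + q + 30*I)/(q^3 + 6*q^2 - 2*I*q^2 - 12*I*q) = (q^2 + 8*I*q - 15)/(q*(q + 6))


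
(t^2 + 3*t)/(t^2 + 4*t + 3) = t/(t + 1)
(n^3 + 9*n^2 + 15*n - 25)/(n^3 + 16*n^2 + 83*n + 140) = (n^2 + 4*n - 5)/(n^2 + 11*n + 28)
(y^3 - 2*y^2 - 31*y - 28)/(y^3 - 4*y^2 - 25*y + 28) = (y + 1)/(y - 1)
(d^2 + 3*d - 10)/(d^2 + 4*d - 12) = (d + 5)/(d + 6)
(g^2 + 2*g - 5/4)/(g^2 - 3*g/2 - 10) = (g - 1/2)/(g - 4)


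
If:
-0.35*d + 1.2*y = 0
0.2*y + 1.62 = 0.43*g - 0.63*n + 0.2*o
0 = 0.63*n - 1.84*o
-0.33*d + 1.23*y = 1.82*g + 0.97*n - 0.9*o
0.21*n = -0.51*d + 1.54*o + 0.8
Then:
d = 0.16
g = 0.83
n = -2.27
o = -0.78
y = 0.05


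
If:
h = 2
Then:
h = 2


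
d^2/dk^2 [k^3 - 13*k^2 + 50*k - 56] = 6*k - 26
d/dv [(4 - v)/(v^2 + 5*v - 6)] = (-v^2 - 5*v + (v - 4)*(2*v + 5) + 6)/(v^2 + 5*v - 6)^2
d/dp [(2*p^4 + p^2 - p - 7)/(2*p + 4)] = (6*p^4 + 16*p^3 + p^2 + 4*p + 5)/(2*(p^2 + 4*p + 4))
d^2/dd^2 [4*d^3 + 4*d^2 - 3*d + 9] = 24*d + 8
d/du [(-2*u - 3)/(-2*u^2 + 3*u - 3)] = (-4*u^2 - 12*u + 15)/(4*u^4 - 12*u^3 + 21*u^2 - 18*u + 9)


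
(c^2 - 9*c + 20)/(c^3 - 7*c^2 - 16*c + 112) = (c - 5)/(c^2 - 3*c - 28)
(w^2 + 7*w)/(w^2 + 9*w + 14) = w/(w + 2)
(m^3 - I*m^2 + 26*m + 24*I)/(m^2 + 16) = (m^2 - 5*I*m + 6)/(m - 4*I)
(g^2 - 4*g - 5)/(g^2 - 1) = (g - 5)/(g - 1)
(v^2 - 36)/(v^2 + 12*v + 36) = (v - 6)/(v + 6)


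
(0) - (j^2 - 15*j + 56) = -j^2 + 15*j - 56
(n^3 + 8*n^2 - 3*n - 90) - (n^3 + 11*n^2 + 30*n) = -3*n^2 - 33*n - 90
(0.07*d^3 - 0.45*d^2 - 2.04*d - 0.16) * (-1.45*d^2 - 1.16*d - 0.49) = -0.1015*d^5 + 0.5713*d^4 + 3.4457*d^3 + 2.8189*d^2 + 1.1852*d + 0.0784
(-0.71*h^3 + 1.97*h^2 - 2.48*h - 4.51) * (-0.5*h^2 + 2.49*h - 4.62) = 0.355*h^5 - 2.7529*h^4 + 9.4255*h^3 - 13.0216*h^2 + 0.227699999999999*h + 20.8362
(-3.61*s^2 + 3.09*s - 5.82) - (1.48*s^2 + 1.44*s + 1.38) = -5.09*s^2 + 1.65*s - 7.2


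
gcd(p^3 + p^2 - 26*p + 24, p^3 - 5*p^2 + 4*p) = p^2 - 5*p + 4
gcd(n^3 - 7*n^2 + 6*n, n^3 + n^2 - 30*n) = n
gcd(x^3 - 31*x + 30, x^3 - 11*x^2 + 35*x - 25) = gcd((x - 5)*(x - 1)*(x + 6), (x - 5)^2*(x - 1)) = x^2 - 6*x + 5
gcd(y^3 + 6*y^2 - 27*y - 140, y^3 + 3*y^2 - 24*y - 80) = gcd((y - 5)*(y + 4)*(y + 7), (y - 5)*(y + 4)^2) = y^2 - y - 20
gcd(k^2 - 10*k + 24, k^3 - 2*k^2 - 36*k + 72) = k - 6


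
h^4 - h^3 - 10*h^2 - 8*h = h*(h - 4)*(h + 1)*(h + 2)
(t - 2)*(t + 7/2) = t^2 + 3*t/2 - 7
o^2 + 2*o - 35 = (o - 5)*(o + 7)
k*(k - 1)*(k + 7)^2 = k^4 + 13*k^3 + 35*k^2 - 49*k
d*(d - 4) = d^2 - 4*d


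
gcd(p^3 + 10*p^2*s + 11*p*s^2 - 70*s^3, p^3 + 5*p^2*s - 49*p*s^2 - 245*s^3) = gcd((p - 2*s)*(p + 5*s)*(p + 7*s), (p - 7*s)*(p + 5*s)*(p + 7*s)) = p^2 + 12*p*s + 35*s^2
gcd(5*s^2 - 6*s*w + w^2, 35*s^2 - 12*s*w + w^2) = 5*s - w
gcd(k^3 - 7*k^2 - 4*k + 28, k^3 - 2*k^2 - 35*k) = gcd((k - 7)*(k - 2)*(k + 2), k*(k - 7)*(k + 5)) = k - 7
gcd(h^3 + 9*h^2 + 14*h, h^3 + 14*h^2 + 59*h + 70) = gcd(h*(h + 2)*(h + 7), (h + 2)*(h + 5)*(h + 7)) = h^2 + 9*h + 14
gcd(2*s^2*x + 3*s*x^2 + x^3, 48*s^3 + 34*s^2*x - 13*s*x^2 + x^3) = s + x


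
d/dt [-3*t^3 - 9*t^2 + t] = -9*t^2 - 18*t + 1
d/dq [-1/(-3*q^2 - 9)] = -2*q/(3*(q^2 + 3)^2)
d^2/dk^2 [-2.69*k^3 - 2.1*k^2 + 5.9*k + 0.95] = -16.14*k - 4.2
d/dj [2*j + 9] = 2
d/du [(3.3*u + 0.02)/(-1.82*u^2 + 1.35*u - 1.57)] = (6.006*u^2 + 0.0728*u - 5.208)/(3.3124*u^4 - 4.914*u^3 + 7.5373*u^2 - 4.239*u + 2.4649)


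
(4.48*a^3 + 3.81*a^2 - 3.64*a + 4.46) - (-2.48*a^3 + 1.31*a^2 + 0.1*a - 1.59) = 6.96*a^3 + 2.5*a^2 - 3.74*a + 6.05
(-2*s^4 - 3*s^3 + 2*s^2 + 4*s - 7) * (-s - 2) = 2*s^5 + 7*s^4 + 4*s^3 - 8*s^2 - s + 14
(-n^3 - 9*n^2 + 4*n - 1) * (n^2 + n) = -n^5 - 10*n^4 - 5*n^3 + 3*n^2 - n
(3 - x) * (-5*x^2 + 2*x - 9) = 5*x^3 - 17*x^2 + 15*x - 27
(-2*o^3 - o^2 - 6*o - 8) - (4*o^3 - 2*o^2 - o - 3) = -6*o^3 + o^2 - 5*o - 5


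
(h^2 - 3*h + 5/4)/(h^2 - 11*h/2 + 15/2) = (h - 1/2)/(h - 3)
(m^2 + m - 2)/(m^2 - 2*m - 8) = (m - 1)/(m - 4)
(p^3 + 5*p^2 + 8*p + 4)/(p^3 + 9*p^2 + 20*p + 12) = (p + 2)/(p + 6)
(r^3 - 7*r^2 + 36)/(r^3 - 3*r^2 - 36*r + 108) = (r + 2)/(r + 6)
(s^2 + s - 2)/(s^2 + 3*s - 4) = (s + 2)/(s + 4)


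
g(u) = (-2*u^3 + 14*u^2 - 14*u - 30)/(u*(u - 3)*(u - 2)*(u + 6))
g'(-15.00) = 0.03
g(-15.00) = 0.24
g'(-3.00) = 0.30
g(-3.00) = -0.71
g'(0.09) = 102.63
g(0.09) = -10.22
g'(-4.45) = 0.97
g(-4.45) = -1.47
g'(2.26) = -16.45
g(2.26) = 3.68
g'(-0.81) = 1.21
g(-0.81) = 0.19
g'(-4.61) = 1.20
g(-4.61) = -1.64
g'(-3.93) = 0.56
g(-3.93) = -1.08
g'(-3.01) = 0.30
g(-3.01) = -0.71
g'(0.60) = 1.79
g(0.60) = -2.54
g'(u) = (-6*u^2 + 28*u - 14)/(u*(u - 3)*(u - 2)*(u + 6)) - (-2*u^3 + 14*u^2 - 14*u - 30)/(u*(u - 3)*(u - 2)*(u + 6)^2) - (-2*u^3 + 14*u^2 - 14*u - 30)/(u*(u - 3)*(u - 2)^2*(u + 6)) - (-2*u^3 + 14*u^2 - 14*u - 30)/(u*(u - 3)^2*(u - 2)*(u + 6)) - (-2*u^3 + 14*u^2 - 14*u - 30)/(u^2*(u - 3)*(u - 2)*(u + 6)) = 2*(u^4 - 8*u^3 - 19*u^2 - 40*u + 60)/(u^2*(u^4 + 8*u^3 - 8*u^2 - 96*u + 144))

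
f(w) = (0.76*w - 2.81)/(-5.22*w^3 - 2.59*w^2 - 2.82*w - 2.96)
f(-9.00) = -0.00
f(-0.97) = -1.69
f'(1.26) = -0.18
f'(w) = (0.76*w - 2.81)*(15.66*w^2 + 5.18*w + 2.82)/(-5.22*w^3 - 2.59*w^2 - 2.82*w - 2.96)^2 + 0.76/(-5.22*w^3 - 2.59*w^2 - 2.82*w - 2.96) = (7.9344*w^3 - 42.0362*w^2 - 14.5558*w - 10.1738)/(27.2484*w^6 + 27.0396*w^5 + 36.1489*w^4 + 45.51*w^3 + 23.2852*w^2 + 16.6944*w + 8.7616)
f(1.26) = 0.09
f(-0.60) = 3.04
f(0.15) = 0.78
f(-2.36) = -0.08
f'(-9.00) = -0.00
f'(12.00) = 0.00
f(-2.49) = -0.07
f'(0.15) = -1.11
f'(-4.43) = -0.01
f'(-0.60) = -15.89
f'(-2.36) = -0.09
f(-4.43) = -0.01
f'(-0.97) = -9.69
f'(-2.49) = -0.08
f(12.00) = -0.00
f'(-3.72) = -0.02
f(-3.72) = -0.02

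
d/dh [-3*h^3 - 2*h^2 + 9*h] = -9*h^2 - 4*h + 9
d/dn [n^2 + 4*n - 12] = 2*n + 4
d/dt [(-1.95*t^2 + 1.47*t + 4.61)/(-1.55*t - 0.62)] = (3.0225*t^2 + 2.418*t + 6.2341)/(2.4025*t^2 + 1.922*t + 0.3844)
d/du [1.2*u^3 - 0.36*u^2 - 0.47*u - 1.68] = 3.6*u^2 - 0.72*u - 0.47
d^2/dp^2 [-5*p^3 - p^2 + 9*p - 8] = -30*p - 2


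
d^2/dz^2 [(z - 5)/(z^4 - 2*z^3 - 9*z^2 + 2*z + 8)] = 2*(4*(z - 5)*(2*z^3 - 3*z^2 - 9*z + 1)^2 + (-4*z^3 + 6*z^2 + 18*z + 3*(z - 5)*(-2*z^2 + 2*z + 3) - 2)*(z^4 - 2*z^3 - 9*z^2 + 2*z + 8))/(z^4 - 2*z^3 - 9*z^2 + 2*z + 8)^3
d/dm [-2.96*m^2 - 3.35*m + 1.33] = -5.92*m - 3.35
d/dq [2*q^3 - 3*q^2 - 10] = 6*q*(q - 1)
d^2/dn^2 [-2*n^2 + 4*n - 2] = -4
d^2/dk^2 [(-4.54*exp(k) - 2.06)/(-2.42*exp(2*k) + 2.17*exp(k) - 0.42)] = (26.588056*exp(4*k) + 72.098092*exp(3*k) - 60.140388*exp(2*k) + 5.462954*exp(k) + 2.67834)*exp(k)/(14.172488*exp(6*k) - 38.125164*exp(5*k) + 41.565678*exp(4*k) - 23.451841*exp(3*k) + 7.213878*exp(2*k) - 1.148364*exp(k) + 0.074088)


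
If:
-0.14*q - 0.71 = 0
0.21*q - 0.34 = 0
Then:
No Solution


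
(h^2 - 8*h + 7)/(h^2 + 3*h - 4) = (h - 7)/(h + 4)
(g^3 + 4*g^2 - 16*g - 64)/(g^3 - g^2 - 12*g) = (g^2 + 8*g + 16)/(g*(g + 3))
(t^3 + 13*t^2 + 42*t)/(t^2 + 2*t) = (t^2 + 13*t + 42)/(t + 2)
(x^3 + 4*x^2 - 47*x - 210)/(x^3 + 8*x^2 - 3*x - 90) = (x - 7)/(x - 3)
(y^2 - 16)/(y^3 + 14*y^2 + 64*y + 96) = (y - 4)/(y^2 + 10*y + 24)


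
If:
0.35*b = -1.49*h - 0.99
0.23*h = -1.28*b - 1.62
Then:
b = -1.20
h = -0.38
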